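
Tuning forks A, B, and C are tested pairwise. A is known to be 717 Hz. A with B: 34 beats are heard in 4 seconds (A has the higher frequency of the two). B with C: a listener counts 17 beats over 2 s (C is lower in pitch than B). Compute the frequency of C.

A–B: Beat frequency = 34/4 = 8.5 Hz.
B is below A, so f_B = 717 − 8.5 = 708.5 Hz.
B–C: Beat frequency = 17/2 = 8.5 Hz.
C is below B, so f_C = 708.5 − 8.5 = 700 Hz.

700 Hz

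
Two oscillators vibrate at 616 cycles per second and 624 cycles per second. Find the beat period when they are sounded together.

f_beat = |616 − 624| = 8 Hz.
Beat period T = 1 / f_beat = 1 / 8 s.

0.125 s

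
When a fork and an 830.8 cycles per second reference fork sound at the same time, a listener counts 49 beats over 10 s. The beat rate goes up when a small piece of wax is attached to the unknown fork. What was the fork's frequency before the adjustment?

Beat frequency = 49/10 = 4.9 Hz.
|f − 830.8| = 4.9, so the fork was at either 825.9 Hz or 835.7 Hz.
Loading a fork with wax lowers its frequency; the adjustment lowers the fork's frequency.
The beat rate rose, so the adjustment moved the fork further from 830.8 Hz — it was already below the reference.

825.9 Hz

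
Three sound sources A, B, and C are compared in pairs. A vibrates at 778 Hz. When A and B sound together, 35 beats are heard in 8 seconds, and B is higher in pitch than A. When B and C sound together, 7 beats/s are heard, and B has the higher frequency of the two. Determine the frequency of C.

A–B: Beat frequency = 35/8 = 4.375 Hz.
B is above A, so f_B = 778 + 4.375 = 782.375 Hz.
C is below B, so f_C = 782.375 − 7 = 775.375 Hz.

775.375 Hz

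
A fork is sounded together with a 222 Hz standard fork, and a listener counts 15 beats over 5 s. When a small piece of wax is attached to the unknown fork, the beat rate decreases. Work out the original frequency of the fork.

Beat frequency = 15/5 = 3 Hz.
|f − 222| = 3, so the fork was at either 219 Hz or 225 Hz.
Loading a fork with wax lowers its frequency; the adjustment lowers the fork's frequency.
The beat rate fell, so the adjustment moved the fork toward 222 Hz — it must have started above the reference.

225 Hz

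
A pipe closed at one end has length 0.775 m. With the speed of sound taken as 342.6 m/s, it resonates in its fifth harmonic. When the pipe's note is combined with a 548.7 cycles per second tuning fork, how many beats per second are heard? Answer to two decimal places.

Closed pipe (odd harmonics): f_n = n·v/(4L) = 5·342.6/(4·0.775) = 552.5806 Hz.
f_beat = |552.5806 − 548.7| = 3.88 Hz.

3.88 Hz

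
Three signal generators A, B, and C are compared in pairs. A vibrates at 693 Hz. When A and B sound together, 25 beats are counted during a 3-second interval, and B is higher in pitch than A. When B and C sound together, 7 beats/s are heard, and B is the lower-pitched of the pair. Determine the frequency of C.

708.3333 Hz

A–B: Beat frequency = 25/3 = 8.3333 Hz.
B is above A, so f_B = 693 + 8.3333 = 701.3333 Hz.
C is above B, so f_C = 701.3333 + 7 = 708.3333 Hz.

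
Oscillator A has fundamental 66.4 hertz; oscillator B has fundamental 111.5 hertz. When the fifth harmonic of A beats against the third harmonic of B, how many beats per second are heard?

Fifth harmonic of the first: 5·66.4 = 332.0 Hz.
Third harmonic of the second: 3·111.5 = 334.5 Hz.
f_beat = |332.0 − 334.5| = 2.5 Hz.

2.5 Hz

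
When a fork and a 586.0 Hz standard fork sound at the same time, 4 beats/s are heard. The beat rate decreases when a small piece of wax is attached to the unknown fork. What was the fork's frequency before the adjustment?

590 Hz

|f − 586.0| = 4, so the fork was at either 582 Hz or 590 Hz.
Loading a fork with wax lowers its frequency; the adjustment lowers the fork's frequency.
The beat rate fell, so the adjustment moved the fork toward 586.0 Hz — it must have started above the reference.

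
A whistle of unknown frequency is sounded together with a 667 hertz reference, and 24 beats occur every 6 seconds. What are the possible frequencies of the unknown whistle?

Beat frequency = 24/6 = 4 Hz.
|f − 667| = 4, so f = 667 ± 4.

663 Hz or 671 Hz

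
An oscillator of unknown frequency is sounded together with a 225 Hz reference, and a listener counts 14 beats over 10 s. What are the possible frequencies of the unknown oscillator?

223.6 Hz or 226.4 Hz

Beat frequency = 14/10 = 1.4 Hz.
|f − 225| = 1.4, so f = 225 ± 1.4.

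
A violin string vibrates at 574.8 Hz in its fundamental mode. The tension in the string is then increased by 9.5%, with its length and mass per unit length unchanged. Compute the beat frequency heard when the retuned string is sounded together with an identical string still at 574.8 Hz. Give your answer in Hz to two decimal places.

For a string, f ∝ √T, so the new frequency is 574.8·√1.095 = 601.4836 Hz.
f_beat = |601.4836 − 574.8| = 26.68 Hz.

26.68 Hz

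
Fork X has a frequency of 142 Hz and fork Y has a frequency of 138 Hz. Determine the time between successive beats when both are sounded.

f_beat = |142 − 138| = 4 Hz.
Beat period T = 1 / f_beat = 1 / 4 s.

0.250 s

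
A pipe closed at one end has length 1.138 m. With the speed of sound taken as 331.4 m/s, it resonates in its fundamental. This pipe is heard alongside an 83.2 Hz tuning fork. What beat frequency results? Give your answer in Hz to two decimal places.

Closed pipe (odd harmonics): f_n = n·v/(4L) = 1·331.4/(4·1.138) = 72.8032 Hz.
f_beat = |72.8032 − 83.2| = 10.40 Hz.

10.40 Hz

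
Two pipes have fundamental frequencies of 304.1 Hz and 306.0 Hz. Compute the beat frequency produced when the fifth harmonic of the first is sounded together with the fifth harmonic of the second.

Fifth harmonic of the first: 5·304.1 = 1520.5 Hz.
Fifth harmonic of the second: 5·306.0 = 1530.0 Hz.
f_beat = |1520.5 − 1530.0| = 9.5 Hz.

9.5 Hz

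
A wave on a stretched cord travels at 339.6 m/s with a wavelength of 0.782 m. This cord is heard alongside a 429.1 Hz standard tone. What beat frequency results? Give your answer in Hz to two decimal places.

Source frequency f = v/λ = 339.6/0.782 = 434.2711 Hz.
f_beat = |434.2711 − 429.1| = 5.17 Hz.

5.17 Hz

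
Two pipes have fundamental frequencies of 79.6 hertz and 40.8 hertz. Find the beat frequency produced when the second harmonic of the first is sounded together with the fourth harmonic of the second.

4.0 Hz

Second harmonic of the first: 2·79.6 = 159.2 Hz.
Fourth harmonic of the second: 4·40.8 = 163.2 Hz.
f_beat = |159.2 − 163.2| = 4.0 Hz.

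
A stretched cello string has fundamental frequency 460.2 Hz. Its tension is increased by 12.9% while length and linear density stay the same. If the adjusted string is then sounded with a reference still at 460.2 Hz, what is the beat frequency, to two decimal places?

28.78 Hz

For a string, f ∝ √T, so the new frequency is 460.2·√1.129 = 488.9828 Hz.
f_beat = |488.9828 − 460.2| = 28.78 Hz.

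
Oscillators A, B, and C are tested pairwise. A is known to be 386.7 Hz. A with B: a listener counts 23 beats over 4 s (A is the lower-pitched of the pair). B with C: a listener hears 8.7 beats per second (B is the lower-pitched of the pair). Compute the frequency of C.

A–B: Beat frequency = 23/4 = 5.75 Hz.
B is above A, so f_B = 386.7 + 5.75 = 392.45 Hz.
C is above B, so f_C = 392.45 + 8.7 = 401.15 Hz.

401.15 Hz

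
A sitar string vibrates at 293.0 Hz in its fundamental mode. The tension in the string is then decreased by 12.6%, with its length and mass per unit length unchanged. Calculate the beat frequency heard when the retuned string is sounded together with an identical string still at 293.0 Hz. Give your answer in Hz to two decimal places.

19.08 Hz

For a string, f ∝ √T, so the new frequency is 293.0·√0.874 = 273.9197 Hz.
f_beat = |273.9197 − 293.0| = 19.08 Hz.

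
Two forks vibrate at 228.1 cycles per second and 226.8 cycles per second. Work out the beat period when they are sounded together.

f_beat = |228.1 − 226.8| = 1.3 Hz.
Beat period T = 1 / f_beat = 1 / 1.3 s.

0.769 s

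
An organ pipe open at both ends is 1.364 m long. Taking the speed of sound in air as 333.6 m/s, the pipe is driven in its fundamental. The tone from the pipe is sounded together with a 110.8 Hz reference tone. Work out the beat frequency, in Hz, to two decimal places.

11.49 Hz

Open pipe: f_n = n·v/(2L) = 1·333.6/(2·1.364) = 122.2874 Hz.
f_beat = |122.2874 − 110.8| = 11.49 Hz.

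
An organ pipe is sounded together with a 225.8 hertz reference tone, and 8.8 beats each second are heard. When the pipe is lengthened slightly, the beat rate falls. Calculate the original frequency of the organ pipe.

|f − 225.8| = 8.8, so the organ pipe was at either 217 Hz or 234.6 Hz.
A longer pipe has a lower fundamental; the adjustment lowers the organ pipe's frequency.
The beat rate fell, so the adjustment moved the organ pipe toward 225.8 Hz — it must have started above the reference.

234.6 Hz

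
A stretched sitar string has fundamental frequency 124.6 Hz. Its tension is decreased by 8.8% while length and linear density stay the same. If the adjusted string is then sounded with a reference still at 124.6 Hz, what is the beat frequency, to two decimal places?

5.61 Hz

For a string, f ∝ √T, so the new frequency is 124.6·√0.912 = 118.9914 Hz.
f_beat = |118.9914 − 124.6| = 5.61 Hz.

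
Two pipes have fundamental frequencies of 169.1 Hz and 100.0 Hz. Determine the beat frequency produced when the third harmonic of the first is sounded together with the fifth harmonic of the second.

7.3 Hz

Third harmonic of the first: 3·169.1 = 507.3 Hz.
Fifth harmonic of the second: 5·100.0 = 500.0 Hz.
f_beat = |507.3 − 500.0| = 7.3 Hz.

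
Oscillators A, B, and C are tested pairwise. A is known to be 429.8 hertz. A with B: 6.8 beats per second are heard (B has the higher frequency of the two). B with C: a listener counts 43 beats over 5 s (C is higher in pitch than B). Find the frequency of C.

B is above A, so f_B = 429.8 + 6.8 = 436.6 Hz.
B–C: Beat frequency = 43/5 = 8.6 Hz.
C is above B, so f_C = 436.6 + 8.6 = 445.2 Hz.

445.2 Hz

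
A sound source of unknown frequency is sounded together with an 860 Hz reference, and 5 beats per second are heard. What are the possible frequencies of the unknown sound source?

855 Hz or 865 Hz

|f − 860| = 5, so f = 860 ± 5.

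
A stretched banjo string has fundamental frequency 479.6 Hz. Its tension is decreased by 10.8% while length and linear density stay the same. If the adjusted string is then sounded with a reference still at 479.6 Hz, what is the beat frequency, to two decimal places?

26.64 Hz

For a string, f ∝ √T, so the new frequency is 479.6·√0.892 = 452.9618 Hz.
f_beat = |452.9618 − 479.6| = 26.64 Hz.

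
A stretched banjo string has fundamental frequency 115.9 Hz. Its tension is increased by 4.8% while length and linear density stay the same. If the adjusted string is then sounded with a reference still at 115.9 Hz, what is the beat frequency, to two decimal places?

For a string, f ∝ √T, so the new frequency is 115.9·√1.048 = 118.6490 Hz.
f_beat = |118.6490 − 115.9| = 2.75 Hz.

2.75 Hz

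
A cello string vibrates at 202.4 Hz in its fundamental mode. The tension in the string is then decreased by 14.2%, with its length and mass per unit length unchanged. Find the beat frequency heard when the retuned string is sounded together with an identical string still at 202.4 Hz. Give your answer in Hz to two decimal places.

For a string, f ∝ √T, so the new frequency is 202.4·√0.858 = 187.4797 Hz.
f_beat = |187.4797 − 202.4| = 14.92 Hz.

14.92 Hz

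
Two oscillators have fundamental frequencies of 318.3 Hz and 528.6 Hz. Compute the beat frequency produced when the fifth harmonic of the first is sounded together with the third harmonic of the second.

5.7 Hz

Fifth harmonic of the first: 5·318.3 = 1591.5 Hz.
Third harmonic of the second: 3·528.6 = 1585.8 Hz.
f_beat = |1591.5 − 1585.8| = 5.7 Hz.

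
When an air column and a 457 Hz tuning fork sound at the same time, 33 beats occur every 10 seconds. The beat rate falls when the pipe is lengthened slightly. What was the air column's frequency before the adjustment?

460.3 Hz

Beat frequency = 33/10 = 3.3 Hz.
|f − 457| = 3.3, so the air column was at either 453.7 Hz or 460.3 Hz.
A longer pipe has a lower fundamental; the adjustment lowers the air column's frequency.
The beat rate fell, so the adjustment moved the air column toward 457 Hz — it must have started above the reference.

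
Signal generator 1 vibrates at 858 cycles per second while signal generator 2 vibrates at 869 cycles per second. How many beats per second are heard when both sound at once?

Beats arise from superposition of two nearby frequencies; the beat rate is |f₁ − f₂|.
|858 − 869| = 11 Hz.

11 Hz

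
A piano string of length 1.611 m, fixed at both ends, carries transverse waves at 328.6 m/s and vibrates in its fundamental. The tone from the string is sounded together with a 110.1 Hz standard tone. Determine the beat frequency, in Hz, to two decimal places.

For a string fixed at both ends, f_n = n·v/(2L) = 1·328.6/(2·1.611) = 101.9863 Hz.
f_beat = |101.9863 − 110.1| = 8.11 Hz.

8.11 Hz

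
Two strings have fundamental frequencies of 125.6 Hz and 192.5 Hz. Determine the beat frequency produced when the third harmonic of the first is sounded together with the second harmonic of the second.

Third harmonic of the first: 3·125.6 = 376.8 Hz.
Second harmonic of the second: 2·192.5 = 385.0 Hz.
f_beat = |376.8 − 385.0| = 8.2 Hz.

8.2 Hz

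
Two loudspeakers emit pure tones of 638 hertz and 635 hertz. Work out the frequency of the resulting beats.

3 Hz

The beat frequency equals the magnitude of the frequency difference.
|638 − 635| = 3 Hz.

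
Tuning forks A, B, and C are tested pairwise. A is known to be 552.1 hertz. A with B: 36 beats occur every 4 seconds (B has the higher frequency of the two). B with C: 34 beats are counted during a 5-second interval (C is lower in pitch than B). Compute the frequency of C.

A–B: Beat frequency = 36/4 = 9 Hz.
B is above A, so f_B = 552.1 + 9 = 561.1 Hz.
B–C: Beat frequency = 34/5 = 6.8 Hz.
C is below B, so f_C = 561.1 − 6.8 = 554.3 Hz.

554.3 Hz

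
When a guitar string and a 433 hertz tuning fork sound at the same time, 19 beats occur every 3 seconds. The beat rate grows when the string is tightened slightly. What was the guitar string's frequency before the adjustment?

Beat frequency = 19/3 = 6.3333 Hz.
|f − 433| = 6.3333, so the guitar string was at either 426.6667 Hz or 439.3333 Hz.
Increasing tension raises a string's frequency; the adjustment raises the guitar string's frequency.
The beat rate rose, so the adjustment moved the guitar string further from 433 Hz — it was already above the reference.

439.3333 Hz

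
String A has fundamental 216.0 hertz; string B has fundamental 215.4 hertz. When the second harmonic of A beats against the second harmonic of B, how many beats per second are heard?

1.2 Hz

Second harmonic of the first: 2·216.0 = 432.0 Hz.
Second harmonic of the second: 2·215.4 = 430.8 Hz.
f_beat = |432.0 − 430.8| = 1.2 Hz.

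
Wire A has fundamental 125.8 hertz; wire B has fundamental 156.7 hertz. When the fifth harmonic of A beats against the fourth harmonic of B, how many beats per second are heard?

2.2 Hz

Fifth harmonic of the first: 5·125.8 = 629.0 Hz.
Fourth harmonic of the second: 4·156.7 = 626.8 Hz.
f_beat = |629.0 − 626.8| = 2.2 Hz.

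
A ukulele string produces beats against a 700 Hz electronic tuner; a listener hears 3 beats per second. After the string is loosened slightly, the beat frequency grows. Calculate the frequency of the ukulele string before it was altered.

|f − 700| = 3, so the ukulele string was at either 697 Hz or 703 Hz.
Reducing tension lowers a string's frequency; the adjustment lowers the ukulele string's frequency.
The beat rate rose, so the adjustment moved the ukulele string further from 700 Hz — it was already below the reference.

697 Hz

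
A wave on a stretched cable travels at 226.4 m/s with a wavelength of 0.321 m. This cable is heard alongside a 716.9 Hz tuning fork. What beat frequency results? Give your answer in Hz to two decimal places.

Source frequency f = v/λ = 226.4/0.321 = 705.2960 Hz.
f_beat = |705.2960 − 716.9| = 11.60 Hz.

11.60 Hz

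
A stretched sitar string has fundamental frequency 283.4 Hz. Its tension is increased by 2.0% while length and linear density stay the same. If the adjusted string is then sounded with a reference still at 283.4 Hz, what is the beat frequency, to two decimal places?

2.82 Hz

For a string, f ∝ √T, so the new frequency is 283.4·√1.020 = 286.2200 Hz.
f_beat = |286.2200 − 283.4| = 2.82 Hz.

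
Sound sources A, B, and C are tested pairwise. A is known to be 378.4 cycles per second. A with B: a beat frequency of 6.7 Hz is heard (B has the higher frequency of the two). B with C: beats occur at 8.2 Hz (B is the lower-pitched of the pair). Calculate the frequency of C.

393.3 Hz

B is above A, so f_B = 378.4 + 6.7 = 385.1 Hz.
C is above B, so f_C = 385.1 + 8.2 = 393.3 Hz.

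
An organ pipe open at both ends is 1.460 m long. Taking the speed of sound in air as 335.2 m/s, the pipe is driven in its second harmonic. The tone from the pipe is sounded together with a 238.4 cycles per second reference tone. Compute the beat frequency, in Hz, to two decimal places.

8.81 Hz

Open pipe: f_n = n·v/(2L) = 2·335.2/(2·1.460) = 229.5890 Hz.
f_beat = |229.5890 − 238.4| = 8.81 Hz.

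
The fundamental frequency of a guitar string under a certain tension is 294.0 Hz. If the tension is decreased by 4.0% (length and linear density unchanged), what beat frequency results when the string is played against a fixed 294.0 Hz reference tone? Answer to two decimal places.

5.94 Hz

For a string, f ∝ √T, so the new frequency is 294.0·√0.960 = 288.0600 Hz.
f_beat = |288.0600 − 294.0| = 5.94 Hz.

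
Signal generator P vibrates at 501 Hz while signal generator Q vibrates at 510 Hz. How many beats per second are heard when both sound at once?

f_beat = |f₁ − f₂|.
|501 − 510| = 9 Hz.

9 Hz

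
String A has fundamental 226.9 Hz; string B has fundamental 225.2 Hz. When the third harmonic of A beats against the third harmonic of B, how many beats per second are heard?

5.1 Hz

Third harmonic of the first: 3·226.9 = 680.7 Hz.
Third harmonic of the second: 3·225.2 = 675.6 Hz.
f_beat = |680.7 − 675.6| = 5.1 Hz.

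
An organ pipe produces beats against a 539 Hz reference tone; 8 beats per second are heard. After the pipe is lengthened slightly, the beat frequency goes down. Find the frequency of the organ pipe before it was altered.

|f − 539| = 8, so the organ pipe was at either 531 Hz or 547 Hz.
A longer pipe has a lower fundamental; the adjustment lowers the organ pipe's frequency.
The beat rate fell, so the adjustment moved the organ pipe toward 539 Hz — it must have started above the reference.

547 Hz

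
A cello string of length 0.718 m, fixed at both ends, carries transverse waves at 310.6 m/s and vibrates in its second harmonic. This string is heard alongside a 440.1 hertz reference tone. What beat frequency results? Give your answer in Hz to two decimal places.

For a string fixed at both ends, f_n = n·v/(2L) = 2·310.6/(2·0.718) = 432.5905 Hz.
f_beat = |432.5905 − 440.1| = 7.51 Hz.

7.51 Hz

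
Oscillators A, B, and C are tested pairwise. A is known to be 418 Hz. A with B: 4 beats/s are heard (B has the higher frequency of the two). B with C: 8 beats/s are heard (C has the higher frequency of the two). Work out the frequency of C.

B is above A, so f_B = 418 + 4 = 422 Hz.
C is above B, so f_C = 422 + 8 = 430 Hz.

430 Hz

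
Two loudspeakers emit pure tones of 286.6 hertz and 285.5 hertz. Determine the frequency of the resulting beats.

The beat frequency equals the magnitude of the frequency difference.
|286.6 − 285.5| = 1.1 Hz.

1.1 Hz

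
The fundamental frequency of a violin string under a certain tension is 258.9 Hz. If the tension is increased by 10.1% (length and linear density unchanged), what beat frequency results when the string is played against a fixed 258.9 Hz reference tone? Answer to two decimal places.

12.76 Hz

For a string, f ∝ √T, so the new frequency is 258.9·√1.101 = 271.6600 Hz.
f_beat = |271.6600 − 258.9| = 12.76 Hz.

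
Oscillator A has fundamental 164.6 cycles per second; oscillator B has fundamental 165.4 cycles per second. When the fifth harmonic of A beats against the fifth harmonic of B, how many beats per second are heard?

4.0 Hz

Fifth harmonic of the first: 5·164.6 = 823.0 Hz.
Fifth harmonic of the second: 5·165.4 = 827.0 Hz.
f_beat = |823.0 − 827.0| = 4.0 Hz.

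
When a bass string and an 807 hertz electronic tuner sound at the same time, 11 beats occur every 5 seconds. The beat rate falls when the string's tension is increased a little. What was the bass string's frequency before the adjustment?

Beat frequency = 11/5 = 2.2 Hz.
|f − 807| = 2.2, so the bass string was at either 804.8 Hz or 809.2 Hz.
Higher tension means higher frequency; the adjustment raises the bass string's frequency.
The beat rate fell, so the adjustment moved the bass string toward 807 Hz — it must have started below the reference.

804.8 Hz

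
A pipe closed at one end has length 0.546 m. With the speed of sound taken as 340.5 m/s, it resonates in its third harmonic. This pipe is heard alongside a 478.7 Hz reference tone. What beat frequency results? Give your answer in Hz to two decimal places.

Closed pipe (odd harmonics): f_n = n·v/(4L) = 3·340.5/(4·0.546) = 467.7198 Hz.
f_beat = |467.7198 − 478.7| = 10.98 Hz.

10.98 Hz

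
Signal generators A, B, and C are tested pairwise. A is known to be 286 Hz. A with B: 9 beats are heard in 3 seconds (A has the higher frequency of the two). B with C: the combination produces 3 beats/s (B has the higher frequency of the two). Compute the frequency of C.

280 Hz

A–B: Beat frequency = 9/3 = 3 Hz.
B is below A, so f_B = 286 − 3 = 283 Hz.
C is below B, so f_C = 283 − 3 = 280 Hz.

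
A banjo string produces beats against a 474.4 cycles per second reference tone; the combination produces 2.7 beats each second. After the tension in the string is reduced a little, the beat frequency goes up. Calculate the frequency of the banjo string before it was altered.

|f − 474.4| = 2.7, so the banjo string was at either 471.7 Hz or 477.1 Hz.
Lower tension means lower frequency; the adjustment lowers the banjo string's frequency.
The beat rate rose, so the adjustment moved the banjo string further from 474.4 Hz — it was already below the reference.

471.7 Hz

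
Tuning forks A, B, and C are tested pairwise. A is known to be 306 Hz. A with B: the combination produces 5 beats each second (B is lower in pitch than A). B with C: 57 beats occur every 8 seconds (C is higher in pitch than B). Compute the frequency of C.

B is below A, so f_B = 306 − 5 = 301 Hz.
B–C: Beat frequency = 57/8 = 7.125 Hz.
C is above B, so f_C = 301 + 7.125 = 308.125 Hz.

308.125 Hz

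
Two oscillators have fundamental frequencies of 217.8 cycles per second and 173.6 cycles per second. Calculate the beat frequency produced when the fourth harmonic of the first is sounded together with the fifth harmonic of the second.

Fourth harmonic of the first: 4·217.8 = 871.2 Hz.
Fifth harmonic of the second: 5·173.6 = 868.0 Hz.
f_beat = |871.2 − 868.0| = 3.2 Hz.

3.2 Hz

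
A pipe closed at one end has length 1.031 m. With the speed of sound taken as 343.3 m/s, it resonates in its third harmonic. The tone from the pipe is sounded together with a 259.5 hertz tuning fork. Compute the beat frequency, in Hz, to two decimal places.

Closed pipe (odd harmonics): f_n = n·v/(4L) = 3·343.3/(4·1.031) = 249.7333 Hz.
f_beat = |249.7333 − 259.5| = 9.77 Hz.

9.77 Hz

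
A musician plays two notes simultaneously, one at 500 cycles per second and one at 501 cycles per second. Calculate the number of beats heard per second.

The beat frequency equals the magnitude of the frequency difference.
|500 − 501| = 1 Hz.

1 Hz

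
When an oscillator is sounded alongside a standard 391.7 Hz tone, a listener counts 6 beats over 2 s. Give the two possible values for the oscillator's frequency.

Beat frequency = 6/2 = 3 Hz.
|f − 391.7| = 3, so f = 391.7 ± 3.

388.7 Hz or 394.7 Hz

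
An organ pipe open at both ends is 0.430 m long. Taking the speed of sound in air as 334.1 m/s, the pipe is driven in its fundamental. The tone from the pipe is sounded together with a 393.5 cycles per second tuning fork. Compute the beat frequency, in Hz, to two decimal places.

Open pipe: f_n = n·v/(2L) = 1·334.1/(2·0.430) = 388.4884 Hz.
f_beat = |388.4884 − 393.5| = 5.01 Hz.

5.01 Hz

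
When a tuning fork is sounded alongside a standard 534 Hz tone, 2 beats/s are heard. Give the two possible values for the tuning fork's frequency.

|f − 534| = 2, so f = 534 ± 2.

532 Hz or 536 Hz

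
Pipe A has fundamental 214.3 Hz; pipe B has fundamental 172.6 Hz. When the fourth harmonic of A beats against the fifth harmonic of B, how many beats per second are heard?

5.8 Hz

Fourth harmonic of the first: 4·214.3 = 857.2 Hz.
Fifth harmonic of the second: 5·172.6 = 863.0 Hz.
f_beat = |857.2 − 863.0| = 5.8 Hz.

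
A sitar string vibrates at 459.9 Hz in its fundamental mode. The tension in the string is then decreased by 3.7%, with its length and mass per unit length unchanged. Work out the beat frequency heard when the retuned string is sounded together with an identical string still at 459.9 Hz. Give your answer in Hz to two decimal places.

8.59 Hz

For a string, f ∝ √T, so the new frequency is 459.9·√0.963 = 451.3117 Hz.
f_beat = |451.3117 − 459.9| = 8.59 Hz.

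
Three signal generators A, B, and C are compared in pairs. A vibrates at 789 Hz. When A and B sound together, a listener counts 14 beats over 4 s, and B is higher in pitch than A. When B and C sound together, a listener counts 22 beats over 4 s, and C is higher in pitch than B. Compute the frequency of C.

A–B: Beat frequency = 14/4 = 3.5 Hz.
B is above A, so f_B = 789 + 3.5 = 792.5 Hz.
B–C: Beat frequency = 22/4 = 5.5 Hz.
C is above B, so f_C = 792.5 + 5.5 = 798 Hz.

798 Hz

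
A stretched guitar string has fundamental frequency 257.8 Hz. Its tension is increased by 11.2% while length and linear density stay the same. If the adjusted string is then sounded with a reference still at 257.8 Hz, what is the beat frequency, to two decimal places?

14.05 Hz

For a string, f ∝ √T, so the new frequency is 257.8·√1.112 = 271.8537 Hz.
f_beat = |271.8537 − 257.8| = 14.05 Hz.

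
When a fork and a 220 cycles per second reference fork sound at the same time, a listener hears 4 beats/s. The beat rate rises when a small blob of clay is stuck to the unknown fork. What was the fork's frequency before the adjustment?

216 Hz

|f − 220| = 4, so the fork was at either 216 Hz or 224 Hz.
Adding mass to a fork lowers its frequency; the adjustment lowers the fork's frequency.
The beat rate rose, so the adjustment moved the fork further from 220 Hz — it was already below the reference.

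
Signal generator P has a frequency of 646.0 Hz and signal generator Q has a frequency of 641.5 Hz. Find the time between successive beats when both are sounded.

0.222 s

f_beat = |646.0 − 641.5| = 4.5 Hz.
Beat period T = 1 / f_beat = 1 / 4.5 s.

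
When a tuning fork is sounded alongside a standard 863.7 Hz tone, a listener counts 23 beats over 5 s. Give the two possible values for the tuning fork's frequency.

859.1 Hz or 868.3 Hz

Beat frequency = 23/5 = 4.6 Hz.
|f − 863.7| = 4.6, so f = 863.7 ± 4.6.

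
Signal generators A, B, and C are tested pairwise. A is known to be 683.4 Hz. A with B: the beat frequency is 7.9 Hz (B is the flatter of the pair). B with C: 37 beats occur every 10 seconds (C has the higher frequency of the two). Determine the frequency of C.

679.2 Hz

B is below A, so f_B = 683.4 − 7.9 = 675.5 Hz.
B–C: Beat frequency = 37/10 = 3.7 Hz.
C is above B, so f_C = 675.5 + 3.7 = 679.2 Hz.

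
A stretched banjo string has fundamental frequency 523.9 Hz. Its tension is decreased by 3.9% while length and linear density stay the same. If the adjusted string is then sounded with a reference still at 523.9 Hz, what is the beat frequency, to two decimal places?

10.32 Hz

For a string, f ∝ √T, so the new frequency is 523.9·√0.961 = 513.5824 Hz.
f_beat = |513.5824 − 523.9| = 10.32 Hz.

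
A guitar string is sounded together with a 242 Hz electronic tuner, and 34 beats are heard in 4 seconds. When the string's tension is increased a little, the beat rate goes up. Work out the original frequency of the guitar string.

250.5 Hz

Beat frequency = 34/4 = 8.5 Hz.
|f − 242| = 8.5, so the guitar string was at either 233.5 Hz or 250.5 Hz.
Higher tension means higher frequency; the adjustment raises the guitar string's frequency.
The beat rate rose, so the adjustment moved the guitar string further from 242 Hz — it was already above the reference.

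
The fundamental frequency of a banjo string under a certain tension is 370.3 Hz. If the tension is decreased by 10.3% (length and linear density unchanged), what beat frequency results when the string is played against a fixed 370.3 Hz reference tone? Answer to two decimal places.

For a string, f ∝ √T, so the new frequency is 370.3·√0.897 = 350.7114 Hz.
f_beat = |350.7114 − 370.3| = 19.59 Hz.

19.59 Hz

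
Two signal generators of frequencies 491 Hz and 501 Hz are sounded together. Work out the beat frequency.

10 Hz

The beat frequency equals the magnitude of the frequency difference.
|491 − 501| = 10 Hz.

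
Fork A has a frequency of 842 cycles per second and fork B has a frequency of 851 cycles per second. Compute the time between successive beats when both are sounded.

f_beat = |842 − 851| = 9 Hz.
Beat period T = 1 / f_beat = 1 / 9 s.

0.111 s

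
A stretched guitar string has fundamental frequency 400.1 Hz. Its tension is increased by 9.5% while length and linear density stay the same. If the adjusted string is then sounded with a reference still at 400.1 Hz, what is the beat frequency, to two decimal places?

18.57 Hz

For a string, f ∝ √T, so the new frequency is 400.1·√1.095 = 418.6736 Hz.
f_beat = |418.6736 − 400.1| = 18.57 Hz.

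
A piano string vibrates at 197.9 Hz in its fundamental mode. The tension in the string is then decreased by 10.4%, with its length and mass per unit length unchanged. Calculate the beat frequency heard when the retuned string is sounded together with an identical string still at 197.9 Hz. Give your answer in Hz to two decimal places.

10.57 Hz

For a string, f ∝ √T, so the new frequency is 197.9·√0.896 = 187.3268 Hz.
f_beat = |187.3268 − 197.9| = 10.57 Hz.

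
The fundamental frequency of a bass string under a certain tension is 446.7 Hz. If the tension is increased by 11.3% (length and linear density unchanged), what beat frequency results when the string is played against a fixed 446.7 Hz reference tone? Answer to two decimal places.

For a string, f ∝ √T, so the new frequency is 446.7·√1.113 = 471.2632 Hz.
f_beat = |471.2632 − 446.7| = 24.56 Hz.

24.56 Hz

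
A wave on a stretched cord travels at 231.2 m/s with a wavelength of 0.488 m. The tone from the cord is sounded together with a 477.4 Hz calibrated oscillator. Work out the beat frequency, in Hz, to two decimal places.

Source frequency f = v/λ = 231.2/0.488 = 473.7705 Hz.
f_beat = |473.7705 − 477.4| = 3.63 Hz.

3.63 Hz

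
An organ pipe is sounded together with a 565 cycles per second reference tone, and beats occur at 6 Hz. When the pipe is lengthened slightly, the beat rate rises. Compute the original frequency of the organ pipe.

559 Hz

|f − 565| = 6, so the organ pipe was at either 559 Hz or 571 Hz.
A longer pipe has a lower fundamental; the adjustment lowers the organ pipe's frequency.
The beat rate rose, so the adjustment moved the organ pipe further from 565 Hz — it was already below the reference.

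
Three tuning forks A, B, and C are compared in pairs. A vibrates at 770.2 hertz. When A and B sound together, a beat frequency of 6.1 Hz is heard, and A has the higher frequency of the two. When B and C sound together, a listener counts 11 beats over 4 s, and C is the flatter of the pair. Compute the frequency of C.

761.35 Hz

B is below A, so f_B = 770.2 − 6.1 = 764.1 Hz.
B–C: Beat frequency = 11/4 = 2.75 Hz.
C is below B, so f_C = 764.1 − 2.75 = 761.35 Hz.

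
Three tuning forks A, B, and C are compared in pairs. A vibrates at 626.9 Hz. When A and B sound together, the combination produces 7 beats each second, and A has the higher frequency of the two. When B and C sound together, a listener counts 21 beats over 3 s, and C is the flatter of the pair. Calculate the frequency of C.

B is below A, so f_B = 626.9 − 7 = 619.9 Hz.
B–C: Beat frequency = 21/3 = 7 Hz.
C is below B, so f_C = 619.9 − 7 = 612.9 Hz.

612.9 Hz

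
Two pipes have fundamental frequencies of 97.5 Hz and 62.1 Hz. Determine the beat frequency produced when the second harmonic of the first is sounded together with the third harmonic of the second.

Second harmonic of the first: 2·97.5 = 195.0 Hz.
Third harmonic of the second: 3·62.1 = 186.3 Hz.
f_beat = |195.0 − 186.3| = 8.7 Hz.

8.7 Hz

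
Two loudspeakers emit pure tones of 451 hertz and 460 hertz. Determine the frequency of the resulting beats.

9 Hz

f_beat = |f₁ − f₂|.
|451 − 460| = 9 Hz.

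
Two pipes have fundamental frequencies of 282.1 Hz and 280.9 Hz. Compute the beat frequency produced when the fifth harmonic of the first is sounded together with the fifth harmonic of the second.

Fifth harmonic of the first: 5·282.1 = 1410.5 Hz.
Fifth harmonic of the second: 5·280.9 = 1404.5 Hz.
f_beat = |1410.5 − 1404.5| = 6.0 Hz.

6.0 Hz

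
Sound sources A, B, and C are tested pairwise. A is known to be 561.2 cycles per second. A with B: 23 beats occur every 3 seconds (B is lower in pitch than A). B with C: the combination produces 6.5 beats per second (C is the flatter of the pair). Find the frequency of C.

A–B: Beat frequency = 23/3 = 7.6667 Hz.
B is below A, so f_B = 561.2 − 7.6667 = 553.5333 Hz.
C is below B, so f_C = 553.5333 − 6.5 = 547.0333 Hz.

547.0333 Hz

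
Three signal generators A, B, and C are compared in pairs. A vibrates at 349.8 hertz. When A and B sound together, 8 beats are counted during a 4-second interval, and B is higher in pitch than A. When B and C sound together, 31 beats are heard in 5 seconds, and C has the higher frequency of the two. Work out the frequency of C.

A–B: Beat frequency = 8/4 = 2 Hz.
B is above A, so f_B = 349.8 + 2 = 351.8 Hz.
B–C: Beat frequency = 31/5 = 6.2 Hz.
C is above B, so f_C = 351.8 + 6.2 = 358 Hz.

358 Hz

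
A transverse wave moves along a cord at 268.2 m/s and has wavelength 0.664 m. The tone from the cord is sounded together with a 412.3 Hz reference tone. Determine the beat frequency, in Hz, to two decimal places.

Source frequency f = v/λ = 268.2/0.664 = 403.9157 Hz.
f_beat = |403.9157 − 412.3| = 8.38 Hz.

8.38 Hz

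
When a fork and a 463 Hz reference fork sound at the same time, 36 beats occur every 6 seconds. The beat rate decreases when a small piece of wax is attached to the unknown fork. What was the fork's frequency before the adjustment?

469 Hz

Beat frequency = 36/6 = 6 Hz.
|f − 463| = 6, so the fork was at either 457 Hz or 469 Hz.
Loading a fork with wax lowers its frequency; the adjustment lowers the fork's frequency.
The beat rate fell, so the adjustment moved the fork toward 463 Hz — it must have started above the reference.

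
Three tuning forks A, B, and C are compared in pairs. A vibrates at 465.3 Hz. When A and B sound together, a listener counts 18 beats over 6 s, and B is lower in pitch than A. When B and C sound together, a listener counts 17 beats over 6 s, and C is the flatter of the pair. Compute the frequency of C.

459.4667 Hz

A–B: Beat frequency = 18/6 = 3 Hz.
B is below A, so f_B = 465.3 − 3 = 462.3 Hz.
B–C: Beat frequency = 17/6 = 2.8333 Hz.
C is below B, so f_C = 462.3 − 2.8333 = 459.4667 Hz.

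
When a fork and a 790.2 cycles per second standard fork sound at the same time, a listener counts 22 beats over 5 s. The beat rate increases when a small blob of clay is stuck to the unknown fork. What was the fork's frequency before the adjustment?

785.8 Hz

Beat frequency = 22/5 = 4.4 Hz.
|f − 790.2| = 4.4, so the fork was at either 785.8 Hz or 794.6 Hz.
Adding mass to a fork lowers its frequency; the adjustment lowers the fork's frequency.
The beat rate rose, so the adjustment moved the fork further from 790.2 Hz — it was already below the reference.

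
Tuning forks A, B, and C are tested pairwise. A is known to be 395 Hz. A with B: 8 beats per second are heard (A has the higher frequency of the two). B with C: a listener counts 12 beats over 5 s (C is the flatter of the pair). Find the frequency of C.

384.6 Hz

B is below A, so f_B = 395 − 8 = 387 Hz.
B–C: Beat frequency = 12/5 = 2.4 Hz.
C is below B, so f_C = 387 − 2.4 = 384.6 Hz.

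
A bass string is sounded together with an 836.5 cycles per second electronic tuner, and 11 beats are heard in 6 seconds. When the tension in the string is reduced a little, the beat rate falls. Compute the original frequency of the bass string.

Beat frequency = 11/6 = 1.8333 Hz.
|f − 836.5| = 1.8333, so the bass string was at either 834.6667 Hz or 838.3333 Hz.
Lower tension means lower frequency; the adjustment lowers the bass string's frequency.
The beat rate fell, so the adjustment moved the bass string toward 836.5 Hz — it must have started above the reference.

838.3333 Hz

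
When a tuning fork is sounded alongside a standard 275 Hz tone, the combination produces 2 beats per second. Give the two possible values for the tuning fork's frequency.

273 Hz or 277 Hz

|f − 275| = 2, so f = 275 ± 2.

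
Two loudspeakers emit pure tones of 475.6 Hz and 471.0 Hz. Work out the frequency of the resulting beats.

4.6 Hz

f_beat = |f₁ − f₂|.
|475.6 − 471.0| = 4.6 Hz.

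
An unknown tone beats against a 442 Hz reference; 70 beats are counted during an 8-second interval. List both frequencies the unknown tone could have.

433.25 Hz or 450.75 Hz

Beat frequency = 70/8 = 8.75 Hz.
|f − 442| = 8.75, so f = 442 ± 8.75.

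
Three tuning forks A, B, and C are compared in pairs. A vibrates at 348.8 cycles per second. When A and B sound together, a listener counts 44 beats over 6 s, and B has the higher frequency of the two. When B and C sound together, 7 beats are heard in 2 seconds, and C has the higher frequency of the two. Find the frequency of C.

A–B: Beat frequency = 44/6 = 7.3333 Hz.
B is above A, so f_B = 348.8 + 7.3333 = 356.1333 Hz.
B–C: Beat frequency = 7/2 = 3.5 Hz.
C is above B, so f_C = 356.1333 + 3.5 = 359.6333 Hz.

359.6333 Hz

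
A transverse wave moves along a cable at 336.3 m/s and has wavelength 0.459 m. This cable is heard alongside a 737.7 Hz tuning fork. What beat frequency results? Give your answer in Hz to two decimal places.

5.02 Hz

Source frequency f = v/λ = 336.3/0.459 = 732.6797 Hz.
f_beat = |732.6797 − 737.7| = 5.02 Hz.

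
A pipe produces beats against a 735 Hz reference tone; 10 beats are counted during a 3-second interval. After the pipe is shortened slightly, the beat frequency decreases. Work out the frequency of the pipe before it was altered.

Beat frequency = 10/3 = 3.3333 Hz.
|f − 735| = 3.3333, so the pipe was at either 731.6667 Hz or 738.3333 Hz.
A shorter pipe has a higher fundamental; the adjustment raises the pipe's frequency.
The beat rate fell, so the adjustment moved the pipe toward 735 Hz — it must have started below the reference.

731.6667 Hz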